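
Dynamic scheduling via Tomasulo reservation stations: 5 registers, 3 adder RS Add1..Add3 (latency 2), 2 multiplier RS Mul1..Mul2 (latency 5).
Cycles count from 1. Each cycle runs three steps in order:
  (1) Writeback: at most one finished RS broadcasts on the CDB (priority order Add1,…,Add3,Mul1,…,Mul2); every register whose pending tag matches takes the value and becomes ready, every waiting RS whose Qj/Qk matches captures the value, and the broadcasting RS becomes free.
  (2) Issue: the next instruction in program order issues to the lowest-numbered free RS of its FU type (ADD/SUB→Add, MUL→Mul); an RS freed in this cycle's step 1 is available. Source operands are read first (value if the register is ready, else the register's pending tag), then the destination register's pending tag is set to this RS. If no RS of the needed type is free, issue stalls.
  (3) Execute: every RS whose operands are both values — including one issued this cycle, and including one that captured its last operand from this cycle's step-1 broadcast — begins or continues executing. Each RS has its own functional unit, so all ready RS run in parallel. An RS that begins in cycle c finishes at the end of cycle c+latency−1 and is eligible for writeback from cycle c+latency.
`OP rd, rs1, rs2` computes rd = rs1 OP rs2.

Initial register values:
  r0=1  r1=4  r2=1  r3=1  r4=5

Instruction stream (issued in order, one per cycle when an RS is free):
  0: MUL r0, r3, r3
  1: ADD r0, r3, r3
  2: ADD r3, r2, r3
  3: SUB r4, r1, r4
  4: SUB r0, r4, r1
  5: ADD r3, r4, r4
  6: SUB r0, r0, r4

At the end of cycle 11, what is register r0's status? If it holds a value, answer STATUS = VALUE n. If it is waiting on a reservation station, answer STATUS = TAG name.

c1: issue MUL r0<-Mul1 | r0:Mul1,r1:4,r2:1,r3:1,r4:5
c2: issue ADD r0<-Add1 | r0:Add1,r1:4,r2:1,r3:1,r4:5
c3: issue ADD r3<-Add2 | r0:Add1,r1:4,r2:1,r3:Add2,r4:5
c4: CDB Add1=2; issue SUB r4<-Add1 | r0:2,r1:4,r2:1,r3:Add2,r4:Add1
c5: CDB Add2=2; issue SUB r0<-Add2 | r0:Add2,r1:4,r2:1,r3:2,r4:Add1
c6: CDB Add1=-1; issue ADD r3<-Add1 | r0:Add2,r1:4,r2:1,r3:Add1,r4:-1
c7: CDB Mul1=1; issue SUB r0<-Add3 | r0:Add3,r1:4,r2:1,r3:Add1,r4:-1
c8: CDB Add1=-2 | r0:Add3,r1:4,r2:1,r3:-2,r4:-1
c9: CDB Add2=-5 | r0:Add3,r1:4,r2:1,r3:-2,r4:-1
c10: - | r0:Add3,r1:4,r2:1,r3:-2,r4:-1
c11: CDB Add3=-4 | r0:-4,r1:4,r2:1,r3:-2,r4:-1

STATUS = VALUE -4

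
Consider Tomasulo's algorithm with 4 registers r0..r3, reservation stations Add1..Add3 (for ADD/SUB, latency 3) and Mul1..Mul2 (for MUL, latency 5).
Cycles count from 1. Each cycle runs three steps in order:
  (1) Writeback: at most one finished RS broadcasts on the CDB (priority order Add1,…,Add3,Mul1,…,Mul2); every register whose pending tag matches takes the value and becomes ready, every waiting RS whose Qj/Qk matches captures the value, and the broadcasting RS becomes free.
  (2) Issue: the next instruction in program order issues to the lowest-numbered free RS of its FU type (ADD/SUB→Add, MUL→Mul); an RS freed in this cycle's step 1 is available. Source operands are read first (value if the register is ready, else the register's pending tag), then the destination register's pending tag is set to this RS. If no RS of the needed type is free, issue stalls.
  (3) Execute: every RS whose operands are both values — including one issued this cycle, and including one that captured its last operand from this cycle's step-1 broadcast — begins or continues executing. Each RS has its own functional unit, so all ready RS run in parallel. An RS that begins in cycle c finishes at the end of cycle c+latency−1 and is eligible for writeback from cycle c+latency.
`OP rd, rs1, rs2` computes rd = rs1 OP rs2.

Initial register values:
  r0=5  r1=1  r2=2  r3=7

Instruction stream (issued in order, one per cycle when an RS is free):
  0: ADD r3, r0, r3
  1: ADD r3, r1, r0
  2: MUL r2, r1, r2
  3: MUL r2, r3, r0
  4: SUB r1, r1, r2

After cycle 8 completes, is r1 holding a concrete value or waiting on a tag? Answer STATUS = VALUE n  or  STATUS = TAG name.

cycle 1: issue ADD r3<-Add1 // r0:5,r1:1,r2:2,r3:Add1
cycle 2: issue ADD r3<-Add2 // r0:5,r1:1,r2:2,r3:Add2
cycle 3: issue MUL r2<-Mul1 // r0:5,r1:1,r2:Mul1,r3:Add2
cycle 4: CDB Add1=12; issue MUL r2<-Mul2 // r0:5,r1:1,r2:Mul2,r3:Add2
cycle 5: CDB Add2=6; issue SUB r1<-Add1 // r0:5,r1:Add1,r2:Mul2,r3:6
cycle 6: - // r0:5,r1:Add1,r2:Mul2,r3:6
cycle 7: - // r0:5,r1:Add1,r2:Mul2,r3:6
cycle 8: CDB Mul1=2 // r0:5,r1:Add1,r2:Mul2,r3:6

STATUS = TAG Add1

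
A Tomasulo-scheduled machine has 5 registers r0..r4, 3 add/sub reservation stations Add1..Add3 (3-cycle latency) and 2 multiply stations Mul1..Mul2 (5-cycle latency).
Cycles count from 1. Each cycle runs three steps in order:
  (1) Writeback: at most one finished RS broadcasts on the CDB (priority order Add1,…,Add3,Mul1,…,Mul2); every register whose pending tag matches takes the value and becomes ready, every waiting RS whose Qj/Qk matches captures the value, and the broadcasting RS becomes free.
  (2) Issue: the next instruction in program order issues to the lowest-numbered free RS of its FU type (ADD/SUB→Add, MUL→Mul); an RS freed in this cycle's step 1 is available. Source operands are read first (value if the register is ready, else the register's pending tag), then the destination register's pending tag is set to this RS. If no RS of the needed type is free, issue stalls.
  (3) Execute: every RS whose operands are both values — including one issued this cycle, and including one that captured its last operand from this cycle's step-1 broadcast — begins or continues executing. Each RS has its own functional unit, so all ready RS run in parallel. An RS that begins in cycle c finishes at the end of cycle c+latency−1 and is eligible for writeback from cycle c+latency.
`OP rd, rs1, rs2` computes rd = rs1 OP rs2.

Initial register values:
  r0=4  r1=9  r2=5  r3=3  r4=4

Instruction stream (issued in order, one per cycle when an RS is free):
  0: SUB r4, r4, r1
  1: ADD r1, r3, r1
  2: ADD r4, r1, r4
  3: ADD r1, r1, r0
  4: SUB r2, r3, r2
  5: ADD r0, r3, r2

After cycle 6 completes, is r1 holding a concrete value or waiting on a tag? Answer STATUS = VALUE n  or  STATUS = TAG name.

STATUS = TAG Add1

  c1: issue SUB r4<-Add1  regs: r0:4,r1:9,r2:5,r3:3,r4:Add1
  c2: issue ADD r1<-Add2  regs: r0:4,r1:Add2,r2:5,r3:3,r4:Add1
  c3: issue ADD r4<-Add3  regs: r0:4,r1:Add2,r2:5,r3:3,r4:Add3
  c4: CDB Add1=-5; issue ADD r1<-Add1  regs: r0:4,r1:Add1,r2:5,r3:3,r4:Add3
  c5: CDB Add2=12; issue SUB r2<-Add2  regs: r0:4,r1:Add1,r2:Add2,r3:3,r4:Add3
  c6: stall  regs: r0:4,r1:Add1,r2:Add2,r3:3,r4:Add3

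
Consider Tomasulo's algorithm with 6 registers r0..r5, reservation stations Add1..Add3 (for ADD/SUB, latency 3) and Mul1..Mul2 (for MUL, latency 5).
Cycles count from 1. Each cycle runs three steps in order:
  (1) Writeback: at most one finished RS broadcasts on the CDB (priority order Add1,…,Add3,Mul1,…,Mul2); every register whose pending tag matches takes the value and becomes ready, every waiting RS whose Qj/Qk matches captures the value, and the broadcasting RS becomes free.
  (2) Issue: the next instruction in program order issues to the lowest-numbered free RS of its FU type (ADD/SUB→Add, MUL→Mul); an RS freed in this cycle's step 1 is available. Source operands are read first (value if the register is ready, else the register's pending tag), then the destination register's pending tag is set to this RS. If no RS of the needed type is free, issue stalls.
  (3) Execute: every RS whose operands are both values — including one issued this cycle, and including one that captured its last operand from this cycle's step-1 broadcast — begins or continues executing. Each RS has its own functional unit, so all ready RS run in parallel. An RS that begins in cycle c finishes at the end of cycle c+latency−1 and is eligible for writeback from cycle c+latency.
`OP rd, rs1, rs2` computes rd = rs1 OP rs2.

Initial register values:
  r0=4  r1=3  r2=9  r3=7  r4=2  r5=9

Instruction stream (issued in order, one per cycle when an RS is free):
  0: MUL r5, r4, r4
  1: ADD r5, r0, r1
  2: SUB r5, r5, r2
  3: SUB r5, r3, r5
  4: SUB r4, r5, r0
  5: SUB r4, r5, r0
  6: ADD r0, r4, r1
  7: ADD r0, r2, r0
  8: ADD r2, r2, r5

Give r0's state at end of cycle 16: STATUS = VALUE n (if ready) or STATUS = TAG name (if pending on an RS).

STATUS = TAG Add1

c1: issue MUL r5<-Mul1 | r0:4,r1:3,r2:9,r3:7,r4:2,r5:Mul1
c2: issue ADD r5<-Add1 | r0:4,r1:3,r2:9,r3:7,r4:2,r5:Add1
c3: issue SUB r5<-Add2 | r0:4,r1:3,r2:9,r3:7,r4:2,r5:Add2
c4: issue SUB r5<-Add3 | r0:4,r1:3,r2:9,r3:7,r4:2,r5:Add3
c5: CDB Add1=7; issue SUB r4<-Add1 | r0:4,r1:3,r2:9,r3:7,r4:Add1,r5:Add3
c6: CDB Mul1=4; stall | r0:4,r1:3,r2:9,r3:7,r4:Add1,r5:Add3
c7: stall | r0:4,r1:3,r2:9,r3:7,r4:Add1,r5:Add3
c8: CDB Add2=-2; issue SUB r4<-Add2 | r0:4,r1:3,r2:9,r3:7,r4:Add2,r5:Add3
c9: stall | r0:4,r1:3,r2:9,r3:7,r4:Add2,r5:Add3
c10: stall | r0:4,r1:3,r2:9,r3:7,r4:Add2,r5:Add3
c11: CDB Add3=9; issue ADD r0<-Add3 | r0:Add3,r1:3,r2:9,r3:7,r4:Add2,r5:9
c12: stall | r0:Add3,r1:3,r2:9,r3:7,r4:Add2,r5:9
c13: stall | r0:Add3,r1:3,r2:9,r3:7,r4:Add2,r5:9
c14: CDB Add1=5; issue ADD r0<-Add1 | r0:Add1,r1:3,r2:9,r3:7,r4:Add2,r5:9
c15: CDB Add2=5; issue ADD r2<-Add2 | r0:Add1,r1:3,r2:Add2,r3:7,r4:5,r5:9
c16: - | r0:Add1,r1:3,r2:Add2,r3:7,r4:5,r5:9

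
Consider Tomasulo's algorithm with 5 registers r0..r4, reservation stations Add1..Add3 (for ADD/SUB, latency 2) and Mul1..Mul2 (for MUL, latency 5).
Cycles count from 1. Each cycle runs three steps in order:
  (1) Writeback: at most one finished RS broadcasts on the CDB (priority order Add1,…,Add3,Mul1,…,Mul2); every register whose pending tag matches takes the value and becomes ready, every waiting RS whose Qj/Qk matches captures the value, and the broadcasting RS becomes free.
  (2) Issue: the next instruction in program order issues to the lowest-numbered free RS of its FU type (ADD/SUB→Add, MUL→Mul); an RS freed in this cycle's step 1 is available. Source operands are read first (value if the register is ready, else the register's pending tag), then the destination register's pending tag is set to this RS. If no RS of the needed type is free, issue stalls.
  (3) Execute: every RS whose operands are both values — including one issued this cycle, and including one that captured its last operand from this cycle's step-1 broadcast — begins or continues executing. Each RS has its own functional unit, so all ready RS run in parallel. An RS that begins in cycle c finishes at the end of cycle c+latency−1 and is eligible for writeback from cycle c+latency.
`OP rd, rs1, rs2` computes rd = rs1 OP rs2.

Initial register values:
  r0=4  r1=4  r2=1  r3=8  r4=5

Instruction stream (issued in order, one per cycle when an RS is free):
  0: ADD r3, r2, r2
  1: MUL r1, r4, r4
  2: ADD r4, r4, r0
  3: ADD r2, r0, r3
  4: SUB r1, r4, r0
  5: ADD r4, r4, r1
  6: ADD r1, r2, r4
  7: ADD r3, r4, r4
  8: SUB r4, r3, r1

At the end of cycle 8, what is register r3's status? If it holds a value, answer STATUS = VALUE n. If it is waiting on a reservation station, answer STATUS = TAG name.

STATUS = TAG Add3

  c1: issue ADD r3<-Add1  regs: r0:4,r1:4,r2:1,r3:Add1,r4:5
  c2: issue MUL r1<-Mul1  regs: r0:4,r1:Mul1,r2:1,r3:Add1,r4:5
  c3: CDB Add1=2; issue ADD r4<-Add1  regs: r0:4,r1:Mul1,r2:1,r3:2,r4:Add1
  c4: issue ADD r2<-Add2  regs: r0:4,r1:Mul1,r2:Add2,r3:2,r4:Add1
  c5: CDB Add1=9; issue SUB r1<-Add1  regs: r0:4,r1:Add1,r2:Add2,r3:2,r4:9
  c6: CDB Add2=6; issue ADD r4<-Add2  regs: r0:4,r1:Add1,r2:6,r3:2,r4:Add2
  c7: CDB Add1=5; issue ADD r1<-Add1  regs: r0:4,r1:Add1,r2:6,r3:2,r4:Add2
  c8: CDB Mul1=25; issue ADD r3<-Add3  regs: r0:4,r1:Add1,r2:6,r3:Add3,r4:Add2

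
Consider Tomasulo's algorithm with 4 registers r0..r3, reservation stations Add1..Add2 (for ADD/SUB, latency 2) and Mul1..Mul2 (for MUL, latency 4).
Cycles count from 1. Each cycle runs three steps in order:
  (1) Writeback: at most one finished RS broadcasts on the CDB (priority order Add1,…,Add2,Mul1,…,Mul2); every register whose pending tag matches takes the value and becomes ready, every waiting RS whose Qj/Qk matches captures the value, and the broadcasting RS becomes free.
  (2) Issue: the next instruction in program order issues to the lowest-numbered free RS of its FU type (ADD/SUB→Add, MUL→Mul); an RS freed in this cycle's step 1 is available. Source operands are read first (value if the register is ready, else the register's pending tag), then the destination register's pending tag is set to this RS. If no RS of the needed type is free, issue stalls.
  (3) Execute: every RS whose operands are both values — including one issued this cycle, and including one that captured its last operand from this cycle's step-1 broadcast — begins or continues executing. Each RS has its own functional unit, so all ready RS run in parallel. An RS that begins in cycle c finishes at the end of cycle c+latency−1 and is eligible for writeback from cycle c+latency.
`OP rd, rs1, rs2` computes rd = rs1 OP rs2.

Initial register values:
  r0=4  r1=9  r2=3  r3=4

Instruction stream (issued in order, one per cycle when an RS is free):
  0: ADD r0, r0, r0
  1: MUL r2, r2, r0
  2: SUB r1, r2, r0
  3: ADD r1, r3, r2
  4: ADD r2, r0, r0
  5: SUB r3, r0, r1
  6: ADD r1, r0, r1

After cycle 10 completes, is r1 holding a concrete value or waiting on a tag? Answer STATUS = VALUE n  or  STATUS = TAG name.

STATUS = VALUE 28

cycle 1: issue ADD r0<-Add1 // r0:Add1,r1:9,r2:3,r3:4
cycle 2: issue MUL r2<-Mul1 // r0:Add1,r1:9,r2:Mul1,r3:4
cycle 3: CDB Add1=8; issue SUB r1<-Add1 // r0:8,r1:Add1,r2:Mul1,r3:4
cycle 4: issue ADD r1<-Add2 // r0:8,r1:Add2,r2:Mul1,r3:4
cycle 5: stall // r0:8,r1:Add2,r2:Mul1,r3:4
cycle 6: stall // r0:8,r1:Add2,r2:Mul1,r3:4
cycle 7: CDB Mul1=24; stall // r0:8,r1:Add2,r2:24,r3:4
cycle 8: stall // r0:8,r1:Add2,r2:24,r3:4
cycle 9: CDB Add1=16; issue ADD r2<-Add1 // r0:8,r1:Add2,r2:Add1,r3:4
cycle 10: CDB Add2=28; issue SUB r3<-Add2 // r0:8,r1:28,r2:Add1,r3:Add2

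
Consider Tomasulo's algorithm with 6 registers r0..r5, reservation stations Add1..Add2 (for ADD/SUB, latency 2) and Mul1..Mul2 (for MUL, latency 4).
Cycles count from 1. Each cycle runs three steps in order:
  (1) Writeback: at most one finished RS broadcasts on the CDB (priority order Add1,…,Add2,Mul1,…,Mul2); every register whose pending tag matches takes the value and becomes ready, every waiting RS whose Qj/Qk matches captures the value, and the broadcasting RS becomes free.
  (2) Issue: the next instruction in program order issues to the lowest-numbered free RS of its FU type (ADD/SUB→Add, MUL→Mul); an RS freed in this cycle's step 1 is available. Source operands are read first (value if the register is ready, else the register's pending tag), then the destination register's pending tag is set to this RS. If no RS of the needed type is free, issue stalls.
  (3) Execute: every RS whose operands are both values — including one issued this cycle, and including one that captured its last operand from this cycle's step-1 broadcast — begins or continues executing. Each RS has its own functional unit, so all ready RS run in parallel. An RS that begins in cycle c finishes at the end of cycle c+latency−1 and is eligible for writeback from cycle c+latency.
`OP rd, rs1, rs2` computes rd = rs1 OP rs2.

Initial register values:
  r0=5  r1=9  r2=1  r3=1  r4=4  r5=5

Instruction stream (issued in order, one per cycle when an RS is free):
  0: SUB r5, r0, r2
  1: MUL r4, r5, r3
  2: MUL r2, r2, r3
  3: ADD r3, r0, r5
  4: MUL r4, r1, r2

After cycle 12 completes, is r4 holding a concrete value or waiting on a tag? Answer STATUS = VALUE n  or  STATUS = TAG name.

STATUS = VALUE 9

  c1: issue SUB r5<-Add1  regs: r0:5,r1:9,r2:1,r3:1,r4:4,r5:Add1
  c2: issue MUL r4<-Mul1  regs: r0:5,r1:9,r2:1,r3:1,r4:Mul1,r5:Add1
  c3: CDB Add1=4; issue MUL r2<-Mul2  regs: r0:5,r1:9,r2:Mul2,r3:1,r4:Mul1,r5:4
  c4: issue ADD r3<-Add1  regs: r0:5,r1:9,r2:Mul2,r3:Add1,r4:Mul1,r5:4
  c5: stall  regs: r0:5,r1:9,r2:Mul2,r3:Add1,r4:Mul1,r5:4
  c6: CDB Add1=9; stall  regs: r0:5,r1:9,r2:Mul2,r3:9,r4:Mul1,r5:4
  c7: CDB Mul1=4; issue MUL r4<-Mul1  regs: r0:5,r1:9,r2:Mul2,r3:9,r4:Mul1,r5:4
  c8: CDB Mul2=1  regs: r0:5,r1:9,r2:1,r3:9,r4:Mul1,r5:4
  c9: -  regs: r0:5,r1:9,r2:1,r3:9,r4:Mul1,r5:4
  c10: -  regs: r0:5,r1:9,r2:1,r3:9,r4:Mul1,r5:4
  c11: -  regs: r0:5,r1:9,r2:1,r3:9,r4:Mul1,r5:4
  c12: CDB Mul1=9  regs: r0:5,r1:9,r2:1,r3:9,r4:9,r5:4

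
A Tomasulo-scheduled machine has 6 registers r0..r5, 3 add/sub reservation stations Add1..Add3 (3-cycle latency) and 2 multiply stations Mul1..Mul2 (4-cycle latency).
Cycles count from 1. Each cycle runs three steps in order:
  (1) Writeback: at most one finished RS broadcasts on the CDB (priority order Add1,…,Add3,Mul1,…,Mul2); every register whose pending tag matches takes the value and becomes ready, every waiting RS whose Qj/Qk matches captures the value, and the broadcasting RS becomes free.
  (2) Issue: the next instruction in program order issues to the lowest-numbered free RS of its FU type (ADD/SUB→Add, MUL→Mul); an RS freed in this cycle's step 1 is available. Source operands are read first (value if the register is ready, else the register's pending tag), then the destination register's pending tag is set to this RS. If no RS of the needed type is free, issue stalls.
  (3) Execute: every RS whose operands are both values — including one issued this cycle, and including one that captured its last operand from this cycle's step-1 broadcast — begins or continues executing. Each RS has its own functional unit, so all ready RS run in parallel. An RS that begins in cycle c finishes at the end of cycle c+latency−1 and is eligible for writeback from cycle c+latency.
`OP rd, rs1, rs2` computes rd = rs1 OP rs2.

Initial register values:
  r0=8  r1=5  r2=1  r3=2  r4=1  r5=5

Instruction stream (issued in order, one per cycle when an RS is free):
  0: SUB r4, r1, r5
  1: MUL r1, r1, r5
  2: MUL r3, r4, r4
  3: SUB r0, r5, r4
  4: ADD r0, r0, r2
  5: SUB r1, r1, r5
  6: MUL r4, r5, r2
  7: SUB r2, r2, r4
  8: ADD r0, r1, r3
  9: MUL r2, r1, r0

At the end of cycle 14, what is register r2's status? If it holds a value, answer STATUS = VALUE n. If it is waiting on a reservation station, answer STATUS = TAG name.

STATUS = TAG Mul2

cycle 1: issue SUB r4<-Add1 // r0:8,r1:5,r2:1,r3:2,r4:Add1,r5:5
cycle 2: issue MUL r1<-Mul1 // r0:8,r1:Mul1,r2:1,r3:2,r4:Add1,r5:5
cycle 3: issue MUL r3<-Mul2 // r0:8,r1:Mul1,r2:1,r3:Mul2,r4:Add1,r5:5
cycle 4: CDB Add1=0; issue SUB r0<-Add1 // r0:Add1,r1:Mul1,r2:1,r3:Mul2,r4:0,r5:5
cycle 5: issue ADD r0<-Add2 // r0:Add2,r1:Mul1,r2:1,r3:Mul2,r4:0,r5:5
cycle 6: CDB Mul1=25; issue SUB r1<-Add3 // r0:Add2,r1:Add3,r2:1,r3:Mul2,r4:0,r5:5
cycle 7: CDB Add1=5; issue MUL r4<-Mul1 // r0:Add2,r1:Add3,r2:1,r3:Mul2,r4:Mul1,r5:5
cycle 8: CDB Mul2=0; issue SUB r2<-Add1 // r0:Add2,r1:Add3,r2:Add1,r3:0,r4:Mul1,r5:5
cycle 9: CDB Add3=20; issue ADD r0<-Add3 // r0:Add3,r1:20,r2:Add1,r3:0,r4:Mul1,r5:5
cycle 10: CDB Add2=6; issue MUL r2<-Mul2 // r0:Add3,r1:20,r2:Mul2,r3:0,r4:Mul1,r5:5
cycle 11: CDB Mul1=5 // r0:Add3,r1:20,r2:Mul2,r3:0,r4:5,r5:5
cycle 12: CDB Add3=20 // r0:20,r1:20,r2:Mul2,r3:0,r4:5,r5:5
cycle 13: - // r0:20,r1:20,r2:Mul2,r3:0,r4:5,r5:5
cycle 14: CDB Add1=-4 // r0:20,r1:20,r2:Mul2,r3:0,r4:5,r5:5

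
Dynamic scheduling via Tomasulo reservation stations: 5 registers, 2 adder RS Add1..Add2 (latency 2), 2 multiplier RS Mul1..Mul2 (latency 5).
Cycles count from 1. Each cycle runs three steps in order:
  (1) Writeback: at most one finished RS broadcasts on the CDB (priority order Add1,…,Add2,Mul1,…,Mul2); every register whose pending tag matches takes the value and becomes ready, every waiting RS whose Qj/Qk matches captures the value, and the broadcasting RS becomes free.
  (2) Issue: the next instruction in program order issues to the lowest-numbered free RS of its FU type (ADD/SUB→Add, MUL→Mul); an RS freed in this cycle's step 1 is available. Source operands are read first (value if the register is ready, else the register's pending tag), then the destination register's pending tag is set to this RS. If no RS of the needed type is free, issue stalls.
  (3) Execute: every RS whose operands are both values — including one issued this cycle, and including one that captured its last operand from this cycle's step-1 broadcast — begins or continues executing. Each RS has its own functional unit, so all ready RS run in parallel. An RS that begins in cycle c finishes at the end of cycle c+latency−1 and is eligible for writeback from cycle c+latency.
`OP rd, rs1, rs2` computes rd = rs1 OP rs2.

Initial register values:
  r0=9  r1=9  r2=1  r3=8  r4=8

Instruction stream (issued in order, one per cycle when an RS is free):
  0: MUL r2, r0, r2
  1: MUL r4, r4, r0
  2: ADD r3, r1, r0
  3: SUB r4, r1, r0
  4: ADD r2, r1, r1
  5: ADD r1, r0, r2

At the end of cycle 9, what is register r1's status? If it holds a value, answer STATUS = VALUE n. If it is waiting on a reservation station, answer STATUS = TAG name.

STATUS = VALUE 27

cycle 1: issue MUL r2<-Mul1 // r0:9,r1:9,r2:Mul1,r3:8,r4:8
cycle 2: issue MUL r4<-Mul2 // r0:9,r1:9,r2:Mul1,r3:8,r4:Mul2
cycle 3: issue ADD r3<-Add1 // r0:9,r1:9,r2:Mul1,r3:Add1,r4:Mul2
cycle 4: issue SUB r4<-Add2 // r0:9,r1:9,r2:Mul1,r3:Add1,r4:Add2
cycle 5: CDB Add1=18; issue ADD r2<-Add1 // r0:9,r1:9,r2:Add1,r3:18,r4:Add2
cycle 6: CDB Add2=0; issue ADD r1<-Add2 // r0:9,r1:Add2,r2:Add1,r3:18,r4:0
cycle 7: CDB Add1=18 // r0:9,r1:Add2,r2:18,r3:18,r4:0
cycle 8: CDB Mul1=9 // r0:9,r1:Add2,r2:18,r3:18,r4:0
cycle 9: CDB Add2=27 // r0:9,r1:27,r2:18,r3:18,r4:0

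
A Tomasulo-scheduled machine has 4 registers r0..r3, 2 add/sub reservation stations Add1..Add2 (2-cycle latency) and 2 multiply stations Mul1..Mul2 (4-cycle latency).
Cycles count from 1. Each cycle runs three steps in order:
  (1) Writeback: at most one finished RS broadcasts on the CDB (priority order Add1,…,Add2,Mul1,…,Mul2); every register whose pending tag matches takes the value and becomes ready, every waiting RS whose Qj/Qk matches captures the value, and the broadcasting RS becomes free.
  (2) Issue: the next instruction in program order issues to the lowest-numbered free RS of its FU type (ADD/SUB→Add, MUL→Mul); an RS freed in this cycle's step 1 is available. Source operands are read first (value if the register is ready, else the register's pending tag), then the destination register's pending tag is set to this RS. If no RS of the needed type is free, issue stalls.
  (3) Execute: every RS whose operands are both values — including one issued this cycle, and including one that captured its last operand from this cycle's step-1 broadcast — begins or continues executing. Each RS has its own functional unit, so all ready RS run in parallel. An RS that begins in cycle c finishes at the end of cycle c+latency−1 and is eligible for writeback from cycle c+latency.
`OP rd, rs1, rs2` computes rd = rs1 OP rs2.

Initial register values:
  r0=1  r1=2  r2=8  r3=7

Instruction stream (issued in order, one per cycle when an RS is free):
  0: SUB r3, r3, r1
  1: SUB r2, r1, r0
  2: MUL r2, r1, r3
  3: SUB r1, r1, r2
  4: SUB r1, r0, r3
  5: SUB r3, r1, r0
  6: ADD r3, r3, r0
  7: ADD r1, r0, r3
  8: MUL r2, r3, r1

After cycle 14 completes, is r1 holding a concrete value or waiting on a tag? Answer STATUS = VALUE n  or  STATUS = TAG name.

STATUS = VALUE -3

cycle 1: issue SUB r3<-Add1 // r0:1,r1:2,r2:8,r3:Add1
cycle 2: issue SUB r2<-Add2 // r0:1,r1:2,r2:Add2,r3:Add1
cycle 3: CDB Add1=5; issue MUL r2<-Mul1 // r0:1,r1:2,r2:Mul1,r3:5
cycle 4: CDB Add2=1; issue SUB r1<-Add1 // r0:1,r1:Add1,r2:Mul1,r3:5
cycle 5: issue SUB r1<-Add2 // r0:1,r1:Add2,r2:Mul1,r3:5
cycle 6: stall // r0:1,r1:Add2,r2:Mul1,r3:5
cycle 7: CDB Add2=-4; issue SUB r3<-Add2 // r0:1,r1:-4,r2:Mul1,r3:Add2
cycle 8: CDB Mul1=10; stall // r0:1,r1:-4,r2:10,r3:Add2
cycle 9: CDB Add2=-5; issue ADD r3<-Add2 // r0:1,r1:-4,r2:10,r3:Add2
cycle 10: CDB Add1=-8; issue ADD r1<-Add1 // r0:1,r1:Add1,r2:10,r3:Add2
cycle 11: CDB Add2=-4; issue MUL r2<-Mul1 // r0:1,r1:Add1,r2:Mul1,r3:-4
cycle 12: - // r0:1,r1:Add1,r2:Mul1,r3:-4
cycle 13: CDB Add1=-3 // r0:1,r1:-3,r2:Mul1,r3:-4
cycle 14: - // r0:1,r1:-3,r2:Mul1,r3:-4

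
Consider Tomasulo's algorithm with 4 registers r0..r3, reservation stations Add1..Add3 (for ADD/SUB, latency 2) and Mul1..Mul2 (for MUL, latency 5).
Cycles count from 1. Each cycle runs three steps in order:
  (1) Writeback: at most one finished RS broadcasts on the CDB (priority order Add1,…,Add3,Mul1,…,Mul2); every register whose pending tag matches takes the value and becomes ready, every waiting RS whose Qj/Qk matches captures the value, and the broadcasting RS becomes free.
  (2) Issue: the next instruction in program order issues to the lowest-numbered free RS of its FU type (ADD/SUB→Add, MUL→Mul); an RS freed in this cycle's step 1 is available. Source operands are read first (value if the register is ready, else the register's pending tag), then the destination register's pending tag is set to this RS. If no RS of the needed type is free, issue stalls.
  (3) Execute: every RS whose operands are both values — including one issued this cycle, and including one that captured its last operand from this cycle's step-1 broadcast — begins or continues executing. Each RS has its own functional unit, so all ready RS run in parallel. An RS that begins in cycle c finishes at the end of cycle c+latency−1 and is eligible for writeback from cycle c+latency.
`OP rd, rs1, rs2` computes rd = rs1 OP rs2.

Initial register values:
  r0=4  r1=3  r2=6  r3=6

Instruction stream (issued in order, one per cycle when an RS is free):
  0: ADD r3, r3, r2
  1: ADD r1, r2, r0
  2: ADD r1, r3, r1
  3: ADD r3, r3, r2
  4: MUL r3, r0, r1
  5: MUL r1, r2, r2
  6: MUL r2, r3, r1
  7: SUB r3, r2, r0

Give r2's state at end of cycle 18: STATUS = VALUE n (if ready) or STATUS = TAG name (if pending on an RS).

cycle 1: issue ADD r3<-Add1 // r0:4,r1:3,r2:6,r3:Add1
cycle 2: issue ADD r1<-Add2 // r0:4,r1:Add2,r2:6,r3:Add1
cycle 3: CDB Add1=12; issue ADD r1<-Add1 // r0:4,r1:Add1,r2:6,r3:12
cycle 4: CDB Add2=10; issue ADD r3<-Add2 // r0:4,r1:Add1,r2:6,r3:Add2
cycle 5: issue MUL r3<-Mul1 // r0:4,r1:Add1,r2:6,r3:Mul1
cycle 6: CDB Add1=22; issue MUL r1<-Mul2 // r0:4,r1:Mul2,r2:6,r3:Mul1
cycle 7: CDB Add2=18; stall // r0:4,r1:Mul2,r2:6,r3:Mul1
cycle 8: stall // r0:4,r1:Mul2,r2:6,r3:Mul1
cycle 9: stall // r0:4,r1:Mul2,r2:6,r3:Mul1
cycle 10: stall // r0:4,r1:Mul2,r2:6,r3:Mul1
cycle 11: CDB Mul1=88; issue MUL r2<-Mul1 // r0:4,r1:Mul2,r2:Mul1,r3:88
cycle 12: CDB Mul2=36; issue SUB r3<-Add1 // r0:4,r1:36,r2:Mul1,r3:Add1
cycle 13: - // r0:4,r1:36,r2:Mul1,r3:Add1
cycle 14: - // r0:4,r1:36,r2:Mul1,r3:Add1
cycle 15: - // r0:4,r1:36,r2:Mul1,r3:Add1
cycle 16: - // r0:4,r1:36,r2:Mul1,r3:Add1
cycle 17: CDB Mul1=3168 // r0:4,r1:36,r2:3168,r3:Add1
cycle 18: - // r0:4,r1:36,r2:3168,r3:Add1

STATUS = VALUE 3168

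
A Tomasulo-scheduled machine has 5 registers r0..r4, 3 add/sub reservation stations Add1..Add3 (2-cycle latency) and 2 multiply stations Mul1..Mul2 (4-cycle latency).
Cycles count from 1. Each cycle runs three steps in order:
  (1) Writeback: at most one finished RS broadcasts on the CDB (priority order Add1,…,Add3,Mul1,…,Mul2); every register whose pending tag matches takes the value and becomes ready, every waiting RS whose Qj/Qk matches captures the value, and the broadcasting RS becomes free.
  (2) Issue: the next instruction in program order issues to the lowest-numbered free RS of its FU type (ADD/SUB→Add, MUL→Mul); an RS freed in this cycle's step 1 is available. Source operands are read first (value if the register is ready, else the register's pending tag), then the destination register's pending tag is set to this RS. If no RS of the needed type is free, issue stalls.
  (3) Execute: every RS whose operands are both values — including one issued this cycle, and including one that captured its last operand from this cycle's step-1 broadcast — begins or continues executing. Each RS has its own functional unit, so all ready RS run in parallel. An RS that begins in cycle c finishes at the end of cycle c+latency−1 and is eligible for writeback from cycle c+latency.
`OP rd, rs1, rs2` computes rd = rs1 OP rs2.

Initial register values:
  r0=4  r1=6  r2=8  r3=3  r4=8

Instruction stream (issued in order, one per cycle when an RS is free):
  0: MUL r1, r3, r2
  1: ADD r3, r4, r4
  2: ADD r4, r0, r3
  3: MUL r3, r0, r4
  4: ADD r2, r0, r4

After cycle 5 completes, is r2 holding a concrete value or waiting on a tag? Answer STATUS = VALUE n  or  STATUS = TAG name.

STATUS = TAG Add1

cycle 1: issue MUL r1<-Mul1 // r0:4,r1:Mul1,r2:8,r3:3,r4:8
cycle 2: issue ADD r3<-Add1 // r0:4,r1:Mul1,r2:8,r3:Add1,r4:8
cycle 3: issue ADD r4<-Add2 // r0:4,r1:Mul1,r2:8,r3:Add1,r4:Add2
cycle 4: CDB Add1=16; issue MUL r3<-Mul2 // r0:4,r1:Mul1,r2:8,r3:Mul2,r4:Add2
cycle 5: CDB Mul1=24; issue ADD r2<-Add1 // r0:4,r1:24,r2:Add1,r3:Mul2,r4:Add2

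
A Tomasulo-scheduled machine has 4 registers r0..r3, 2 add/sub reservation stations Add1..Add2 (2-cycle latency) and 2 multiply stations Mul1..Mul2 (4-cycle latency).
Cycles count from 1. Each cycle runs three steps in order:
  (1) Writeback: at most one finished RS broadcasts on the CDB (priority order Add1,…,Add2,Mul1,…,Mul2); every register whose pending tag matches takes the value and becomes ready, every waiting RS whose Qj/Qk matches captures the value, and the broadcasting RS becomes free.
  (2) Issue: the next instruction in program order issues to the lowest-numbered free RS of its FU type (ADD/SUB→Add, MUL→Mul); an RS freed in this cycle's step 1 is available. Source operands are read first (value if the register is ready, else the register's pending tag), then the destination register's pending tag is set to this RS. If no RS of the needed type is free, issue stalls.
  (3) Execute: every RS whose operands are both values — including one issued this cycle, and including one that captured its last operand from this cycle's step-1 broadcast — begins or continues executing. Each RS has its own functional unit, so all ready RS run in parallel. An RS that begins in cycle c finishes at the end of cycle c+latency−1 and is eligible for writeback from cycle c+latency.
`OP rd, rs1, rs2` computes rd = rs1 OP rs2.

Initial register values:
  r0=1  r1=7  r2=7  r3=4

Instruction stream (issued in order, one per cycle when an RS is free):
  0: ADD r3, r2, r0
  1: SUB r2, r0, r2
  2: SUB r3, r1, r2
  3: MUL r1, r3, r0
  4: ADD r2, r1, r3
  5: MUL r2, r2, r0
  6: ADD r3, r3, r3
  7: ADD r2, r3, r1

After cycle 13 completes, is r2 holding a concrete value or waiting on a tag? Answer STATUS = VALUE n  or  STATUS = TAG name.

STATUS = VALUE 39

  c1: issue ADD r3<-Add1  regs: r0:1,r1:7,r2:7,r3:Add1
  c2: issue SUB r2<-Add2  regs: r0:1,r1:7,r2:Add2,r3:Add1
  c3: CDB Add1=8; issue SUB r3<-Add1  regs: r0:1,r1:7,r2:Add2,r3:Add1
  c4: CDB Add2=-6; issue MUL r1<-Mul1  regs: r0:1,r1:Mul1,r2:-6,r3:Add1
  c5: issue ADD r2<-Add2  regs: r0:1,r1:Mul1,r2:Add2,r3:Add1
  c6: CDB Add1=13; issue MUL r2<-Mul2  regs: r0:1,r1:Mul1,r2:Mul2,r3:13
  c7: issue ADD r3<-Add1  regs: r0:1,r1:Mul1,r2:Mul2,r3:Add1
  c8: stall  regs: r0:1,r1:Mul1,r2:Mul2,r3:Add1
  c9: CDB Add1=26; issue ADD r2<-Add1  regs: r0:1,r1:Mul1,r2:Add1,r3:26
  c10: CDB Mul1=13  regs: r0:1,r1:13,r2:Add1,r3:26
  c11: -  regs: r0:1,r1:13,r2:Add1,r3:26
  c12: CDB Add1=39  regs: r0:1,r1:13,r2:39,r3:26
  c13: CDB Add2=26  regs: r0:1,r1:13,r2:39,r3:26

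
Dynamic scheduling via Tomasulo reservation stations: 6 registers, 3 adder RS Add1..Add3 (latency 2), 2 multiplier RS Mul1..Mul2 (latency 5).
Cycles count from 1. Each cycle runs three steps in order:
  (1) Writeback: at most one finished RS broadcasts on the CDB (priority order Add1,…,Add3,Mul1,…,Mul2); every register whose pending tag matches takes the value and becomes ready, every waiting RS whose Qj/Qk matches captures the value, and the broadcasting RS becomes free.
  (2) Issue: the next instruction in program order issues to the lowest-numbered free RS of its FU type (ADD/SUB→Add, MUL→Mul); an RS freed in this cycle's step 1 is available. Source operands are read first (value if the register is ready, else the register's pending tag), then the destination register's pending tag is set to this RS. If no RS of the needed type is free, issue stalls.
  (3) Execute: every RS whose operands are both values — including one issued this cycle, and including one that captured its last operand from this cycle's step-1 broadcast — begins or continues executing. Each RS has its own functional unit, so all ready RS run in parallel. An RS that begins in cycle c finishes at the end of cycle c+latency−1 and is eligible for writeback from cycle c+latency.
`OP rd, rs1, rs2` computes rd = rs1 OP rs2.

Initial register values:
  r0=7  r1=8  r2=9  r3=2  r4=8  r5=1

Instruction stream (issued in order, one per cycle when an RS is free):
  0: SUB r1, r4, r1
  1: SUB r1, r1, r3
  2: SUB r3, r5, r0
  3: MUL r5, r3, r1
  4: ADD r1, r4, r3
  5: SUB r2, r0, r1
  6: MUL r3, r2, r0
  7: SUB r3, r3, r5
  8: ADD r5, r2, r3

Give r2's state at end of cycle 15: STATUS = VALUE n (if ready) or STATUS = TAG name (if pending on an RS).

STATUS = VALUE 5

c1: issue SUB r1<-Add1 | r0:7,r1:Add1,r2:9,r3:2,r4:8,r5:1
c2: issue SUB r1<-Add2 | r0:7,r1:Add2,r2:9,r3:2,r4:8,r5:1
c3: CDB Add1=0; issue SUB r3<-Add1 | r0:7,r1:Add2,r2:9,r3:Add1,r4:8,r5:1
c4: issue MUL r5<-Mul1 | r0:7,r1:Add2,r2:9,r3:Add1,r4:8,r5:Mul1
c5: CDB Add1=-6; issue ADD r1<-Add1 | r0:7,r1:Add1,r2:9,r3:-6,r4:8,r5:Mul1
c6: CDB Add2=-2; issue SUB r2<-Add2 | r0:7,r1:Add1,r2:Add2,r3:-6,r4:8,r5:Mul1
c7: CDB Add1=2; issue MUL r3<-Mul2 | r0:7,r1:2,r2:Add2,r3:Mul2,r4:8,r5:Mul1
c8: issue SUB r3<-Add1 | r0:7,r1:2,r2:Add2,r3:Add1,r4:8,r5:Mul1
c9: CDB Add2=5; issue ADD r5<-Add2 | r0:7,r1:2,r2:5,r3:Add1,r4:8,r5:Add2
c10: - | r0:7,r1:2,r2:5,r3:Add1,r4:8,r5:Add2
c11: CDB Mul1=12 | r0:7,r1:2,r2:5,r3:Add1,r4:8,r5:Add2
c12: - | r0:7,r1:2,r2:5,r3:Add1,r4:8,r5:Add2
c13: - | r0:7,r1:2,r2:5,r3:Add1,r4:8,r5:Add2
c14: CDB Mul2=35 | r0:7,r1:2,r2:5,r3:Add1,r4:8,r5:Add2
c15: - | r0:7,r1:2,r2:5,r3:Add1,r4:8,r5:Add2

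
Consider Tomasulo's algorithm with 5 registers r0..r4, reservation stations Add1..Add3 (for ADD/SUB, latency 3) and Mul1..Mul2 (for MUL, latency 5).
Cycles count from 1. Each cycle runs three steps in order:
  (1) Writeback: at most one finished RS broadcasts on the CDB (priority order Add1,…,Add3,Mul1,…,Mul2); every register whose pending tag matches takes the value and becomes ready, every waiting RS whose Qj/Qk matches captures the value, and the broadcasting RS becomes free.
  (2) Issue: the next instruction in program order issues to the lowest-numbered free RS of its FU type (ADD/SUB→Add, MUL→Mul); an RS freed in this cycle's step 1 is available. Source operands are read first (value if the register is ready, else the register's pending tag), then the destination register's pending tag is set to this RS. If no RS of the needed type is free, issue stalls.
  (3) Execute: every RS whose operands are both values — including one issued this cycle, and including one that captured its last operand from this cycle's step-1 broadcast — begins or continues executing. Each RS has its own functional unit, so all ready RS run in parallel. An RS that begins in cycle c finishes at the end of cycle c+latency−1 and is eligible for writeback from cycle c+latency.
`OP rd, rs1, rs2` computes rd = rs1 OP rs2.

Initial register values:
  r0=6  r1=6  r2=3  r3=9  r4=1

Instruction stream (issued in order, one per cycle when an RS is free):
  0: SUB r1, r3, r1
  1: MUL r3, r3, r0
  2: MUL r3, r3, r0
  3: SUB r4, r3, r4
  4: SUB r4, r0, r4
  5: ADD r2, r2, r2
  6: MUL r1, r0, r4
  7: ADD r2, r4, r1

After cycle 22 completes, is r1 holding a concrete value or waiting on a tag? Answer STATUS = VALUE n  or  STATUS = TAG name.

cycle 1: issue SUB r1<-Add1 // r0:6,r1:Add1,r2:3,r3:9,r4:1
cycle 2: issue MUL r3<-Mul1 // r0:6,r1:Add1,r2:3,r3:Mul1,r4:1
cycle 3: issue MUL r3<-Mul2 // r0:6,r1:Add1,r2:3,r3:Mul2,r4:1
cycle 4: CDB Add1=3; issue SUB r4<-Add1 // r0:6,r1:3,r2:3,r3:Mul2,r4:Add1
cycle 5: issue SUB r4<-Add2 // r0:6,r1:3,r2:3,r3:Mul2,r4:Add2
cycle 6: issue ADD r2<-Add3 // r0:6,r1:3,r2:Add3,r3:Mul2,r4:Add2
cycle 7: CDB Mul1=54; issue MUL r1<-Mul1 // r0:6,r1:Mul1,r2:Add3,r3:Mul2,r4:Add2
cycle 8: stall // r0:6,r1:Mul1,r2:Add3,r3:Mul2,r4:Add2
cycle 9: CDB Add3=6; issue ADD r2<-Add3 // r0:6,r1:Mul1,r2:Add3,r3:Mul2,r4:Add2
cycle 10: - // r0:6,r1:Mul1,r2:Add3,r3:Mul2,r4:Add2
cycle 11: - // r0:6,r1:Mul1,r2:Add3,r3:Mul2,r4:Add2
cycle 12: CDB Mul2=324 // r0:6,r1:Mul1,r2:Add3,r3:324,r4:Add2
cycle 13: - // r0:6,r1:Mul1,r2:Add3,r3:324,r4:Add2
cycle 14: - // r0:6,r1:Mul1,r2:Add3,r3:324,r4:Add2
cycle 15: CDB Add1=323 // r0:6,r1:Mul1,r2:Add3,r3:324,r4:Add2
cycle 16: - // r0:6,r1:Mul1,r2:Add3,r3:324,r4:Add2
cycle 17: - // r0:6,r1:Mul1,r2:Add3,r3:324,r4:Add2
cycle 18: CDB Add2=-317 // r0:6,r1:Mul1,r2:Add3,r3:324,r4:-317
cycle 19: - // r0:6,r1:Mul1,r2:Add3,r3:324,r4:-317
cycle 20: - // r0:6,r1:Mul1,r2:Add3,r3:324,r4:-317
cycle 21: - // r0:6,r1:Mul1,r2:Add3,r3:324,r4:-317
cycle 22: - // r0:6,r1:Mul1,r2:Add3,r3:324,r4:-317

STATUS = TAG Mul1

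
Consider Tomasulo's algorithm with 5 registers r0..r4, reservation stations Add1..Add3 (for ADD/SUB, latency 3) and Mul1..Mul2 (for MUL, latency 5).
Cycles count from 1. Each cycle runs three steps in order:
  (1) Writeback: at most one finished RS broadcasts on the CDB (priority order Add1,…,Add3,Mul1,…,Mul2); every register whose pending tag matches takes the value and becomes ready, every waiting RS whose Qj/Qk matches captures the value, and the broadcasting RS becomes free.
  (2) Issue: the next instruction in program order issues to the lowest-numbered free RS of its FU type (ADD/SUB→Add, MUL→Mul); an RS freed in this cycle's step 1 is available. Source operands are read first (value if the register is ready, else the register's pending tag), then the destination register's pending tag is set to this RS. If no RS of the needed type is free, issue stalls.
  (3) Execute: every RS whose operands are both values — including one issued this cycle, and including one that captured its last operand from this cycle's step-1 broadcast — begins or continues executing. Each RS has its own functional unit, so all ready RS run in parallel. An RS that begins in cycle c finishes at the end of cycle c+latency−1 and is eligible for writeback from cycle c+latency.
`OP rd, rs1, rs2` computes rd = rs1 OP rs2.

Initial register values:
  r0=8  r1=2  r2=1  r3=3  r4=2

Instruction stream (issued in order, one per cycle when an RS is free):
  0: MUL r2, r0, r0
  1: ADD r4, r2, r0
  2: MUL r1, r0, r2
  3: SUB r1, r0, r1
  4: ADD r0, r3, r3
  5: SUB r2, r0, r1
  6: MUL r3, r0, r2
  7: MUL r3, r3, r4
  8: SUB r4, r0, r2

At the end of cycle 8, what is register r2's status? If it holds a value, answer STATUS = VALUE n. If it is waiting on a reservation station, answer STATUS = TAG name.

c1: issue MUL r2<-Mul1 | r0:8,r1:2,r2:Mul1,r3:3,r4:2
c2: issue ADD r4<-Add1 | r0:8,r1:2,r2:Mul1,r3:3,r4:Add1
c3: issue MUL r1<-Mul2 | r0:8,r1:Mul2,r2:Mul1,r3:3,r4:Add1
c4: issue SUB r1<-Add2 | r0:8,r1:Add2,r2:Mul1,r3:3,r4:Add1
c5: issue ADD r0<-Add3 | r0:Add3,r1:Add2,r2:Mul1,r3:3,r4:Add1
c6: CDB Mul1=64; stall | r0:Add3,r1:Add2,r2:64,r3:3,r4:Add1
c7: stall | r0:Add3,r1:Add2,r2:64,r3:3,r4:Add1
c8: CDB Add3=6; issue SUB r2<-Add3 | r0:6,r1:Add2,r2:Add3,r3:3,r4:Add1

STATUS = TAG Add3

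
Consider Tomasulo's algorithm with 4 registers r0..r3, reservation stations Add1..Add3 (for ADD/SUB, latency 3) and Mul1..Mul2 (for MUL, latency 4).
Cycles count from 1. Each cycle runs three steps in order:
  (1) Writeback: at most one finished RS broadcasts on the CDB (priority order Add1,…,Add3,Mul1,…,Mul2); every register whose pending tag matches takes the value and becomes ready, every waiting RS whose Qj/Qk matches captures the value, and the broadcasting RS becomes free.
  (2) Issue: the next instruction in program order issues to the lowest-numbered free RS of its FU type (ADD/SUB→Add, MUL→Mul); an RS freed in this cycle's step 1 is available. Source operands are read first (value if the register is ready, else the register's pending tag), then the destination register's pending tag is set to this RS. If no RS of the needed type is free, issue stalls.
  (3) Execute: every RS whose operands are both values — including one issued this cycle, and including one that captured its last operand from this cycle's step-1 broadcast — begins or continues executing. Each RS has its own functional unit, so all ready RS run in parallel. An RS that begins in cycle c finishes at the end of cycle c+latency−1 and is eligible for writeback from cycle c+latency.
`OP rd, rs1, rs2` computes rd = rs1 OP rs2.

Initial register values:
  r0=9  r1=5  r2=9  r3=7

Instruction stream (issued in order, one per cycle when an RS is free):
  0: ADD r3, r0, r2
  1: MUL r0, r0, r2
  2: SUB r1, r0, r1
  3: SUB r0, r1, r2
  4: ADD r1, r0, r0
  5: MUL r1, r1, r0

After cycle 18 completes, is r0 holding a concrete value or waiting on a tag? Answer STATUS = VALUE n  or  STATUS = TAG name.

c1: issue ADD r3<-Add1 | r0:9,r1:5,r2:9,r3:Add1
c2: issue MUL r0<-Mul1 | r0:Mul1,r1:5,r2:9,r3:Add1
c3: issue SUB r1<-Add2 | r0:Mul1,r1:Add2,r2:9,r3:Add1
c4: CDB Add1=18; issue SUB r0<-Add1 | r0:Add1,r1:Add2,r2:9,r3:18
c5: issue ADD r1<-Add3 | r0:Add1,r1:Add3,r2:9,r3:18
c6: CDB Mul1=81; issue MUL r1<-Mul1 | r0:Add1,r1:Mul1,r2:9,r3:18
c7: - | r0:Add1,r1:Mul1,r2:9,r3:18
c8: - | r0:Add1,r1:Mul1,r2:9,r3:18
c9: CDB Add2=76 | r0:Add1,r1:Mul1,r2:9,r3:18
c10: - | r0:Add1,r1:Mul1,r2:9,r3:18
c11: - | r0:Add1,r1:Mul1,r2:9,r3:18
c12: CDB Add1=67 | r0:67,r1:Mul1,r2:9,r3:18
c13: - | r0:67,r1:Mul1,r2:9,r3:18
c14: - | r0:67,r1:Mul1,r2:9,r3:18
c15: CDB Add3=134 | r0:67,r1:Mul1,r2:9,r3:18
c16: - | r0:67,r1:Mul1,r2:9,r3:18
c17: - | r0:67,r1:Mul1,r2:9,r3:18
c18: - | r0:67,r1:Mul1,r2:9,r3:18

STATUS = VALUE 67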